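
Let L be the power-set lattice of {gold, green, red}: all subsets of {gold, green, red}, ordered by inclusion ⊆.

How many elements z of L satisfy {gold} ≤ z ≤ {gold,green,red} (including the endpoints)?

4

The interval [{gold}, {gold,green,red}] = {{gold,green,red}, {gold,green}, {gold,red}, {gold}}, which has 4 elements.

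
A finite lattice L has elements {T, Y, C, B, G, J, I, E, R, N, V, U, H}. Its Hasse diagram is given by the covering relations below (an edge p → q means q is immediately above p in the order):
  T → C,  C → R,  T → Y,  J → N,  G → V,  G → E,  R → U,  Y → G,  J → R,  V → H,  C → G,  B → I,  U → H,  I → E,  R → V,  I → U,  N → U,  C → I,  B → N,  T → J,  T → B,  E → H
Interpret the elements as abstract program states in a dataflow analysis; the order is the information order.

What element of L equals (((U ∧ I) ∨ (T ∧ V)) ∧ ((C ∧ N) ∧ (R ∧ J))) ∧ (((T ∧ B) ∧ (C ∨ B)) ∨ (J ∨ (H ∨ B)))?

U ∧ I = I
T ∧ V = T
I ∨ T = I
C ∧ N = T
R ∧ J = J
T ∧ J = T
I ∧ T = T
T ∧ B = T
C ∨ B = I
T ∧ I = T
H ∨ B = H
J ∨ H = H
T ∨ H = H
T ∧ H = T

T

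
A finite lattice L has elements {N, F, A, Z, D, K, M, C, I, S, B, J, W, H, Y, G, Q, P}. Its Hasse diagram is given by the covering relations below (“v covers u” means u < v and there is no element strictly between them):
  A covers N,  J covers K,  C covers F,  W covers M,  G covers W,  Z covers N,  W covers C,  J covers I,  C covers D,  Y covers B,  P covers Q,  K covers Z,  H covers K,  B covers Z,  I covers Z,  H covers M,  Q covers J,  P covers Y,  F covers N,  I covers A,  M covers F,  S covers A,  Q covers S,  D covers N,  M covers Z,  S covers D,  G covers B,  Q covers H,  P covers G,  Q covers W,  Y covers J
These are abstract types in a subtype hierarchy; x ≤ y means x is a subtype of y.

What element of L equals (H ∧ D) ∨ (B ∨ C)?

G

H ∧ D = N
B ∨ C = G
N ∨ G = G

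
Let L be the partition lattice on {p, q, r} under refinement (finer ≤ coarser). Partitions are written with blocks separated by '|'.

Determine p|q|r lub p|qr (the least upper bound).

p|qr

The join of p|q|r and p|qr merges any blocks that overlap across the partitions, giving p|qr.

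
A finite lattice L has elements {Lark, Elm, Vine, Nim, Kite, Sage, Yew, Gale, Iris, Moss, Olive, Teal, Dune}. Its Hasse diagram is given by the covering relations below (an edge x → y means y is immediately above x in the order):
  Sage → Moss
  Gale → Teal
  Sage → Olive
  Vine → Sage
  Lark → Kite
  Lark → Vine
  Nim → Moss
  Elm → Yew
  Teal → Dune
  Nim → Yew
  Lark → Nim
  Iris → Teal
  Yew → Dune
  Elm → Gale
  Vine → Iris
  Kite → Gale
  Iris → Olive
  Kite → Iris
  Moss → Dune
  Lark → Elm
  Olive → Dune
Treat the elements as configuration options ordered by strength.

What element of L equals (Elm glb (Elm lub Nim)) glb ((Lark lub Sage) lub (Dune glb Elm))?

Elm ∨ Nim = Yew
Elm ∧ Yew = Elm
Lark ∨ Sage = Sage
Dune ∧ Elm = Elm
Sage ∨ Elm = Dune
Elm ∧ Dune = Elm

Elm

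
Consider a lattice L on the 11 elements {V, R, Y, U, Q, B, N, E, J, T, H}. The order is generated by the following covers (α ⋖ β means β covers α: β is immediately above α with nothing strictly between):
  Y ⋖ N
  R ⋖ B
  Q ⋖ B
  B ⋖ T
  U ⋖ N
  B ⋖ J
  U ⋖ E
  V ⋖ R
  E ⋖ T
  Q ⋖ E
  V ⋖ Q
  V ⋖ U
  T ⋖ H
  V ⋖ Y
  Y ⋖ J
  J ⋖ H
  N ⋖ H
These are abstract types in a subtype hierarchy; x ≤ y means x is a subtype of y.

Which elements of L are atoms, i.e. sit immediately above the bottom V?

Q, R, U, Y

The atoms are exactly the elements that cover V: Q, R, U, Y.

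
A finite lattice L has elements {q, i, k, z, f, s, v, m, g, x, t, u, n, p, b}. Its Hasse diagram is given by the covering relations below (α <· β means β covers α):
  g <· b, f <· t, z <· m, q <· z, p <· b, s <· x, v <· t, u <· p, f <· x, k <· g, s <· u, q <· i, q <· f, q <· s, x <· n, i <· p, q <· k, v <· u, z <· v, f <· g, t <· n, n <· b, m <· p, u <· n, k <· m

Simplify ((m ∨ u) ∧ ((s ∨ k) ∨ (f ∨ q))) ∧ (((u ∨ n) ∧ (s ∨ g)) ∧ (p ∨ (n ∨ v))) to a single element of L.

m ∨ u = p
s ∨ k = p
f ∨ q = f
p ∨ f = b
p ∧ b = p
u ∨ n = n
s ∨ g = b
n ∧ b = n
n ∨ v = n
p ∨ n = b
n ∧ b = n
p ∧ n = u

u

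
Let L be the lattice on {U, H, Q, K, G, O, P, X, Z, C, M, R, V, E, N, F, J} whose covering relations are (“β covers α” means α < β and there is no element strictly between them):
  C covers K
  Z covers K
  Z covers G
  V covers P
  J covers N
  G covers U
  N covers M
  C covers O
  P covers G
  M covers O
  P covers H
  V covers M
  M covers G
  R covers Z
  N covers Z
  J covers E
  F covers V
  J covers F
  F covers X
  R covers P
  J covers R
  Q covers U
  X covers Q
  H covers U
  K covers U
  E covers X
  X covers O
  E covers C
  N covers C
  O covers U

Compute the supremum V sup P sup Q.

Common upper bounds of {V, P, Q}: F, J.
The least among these is F.

F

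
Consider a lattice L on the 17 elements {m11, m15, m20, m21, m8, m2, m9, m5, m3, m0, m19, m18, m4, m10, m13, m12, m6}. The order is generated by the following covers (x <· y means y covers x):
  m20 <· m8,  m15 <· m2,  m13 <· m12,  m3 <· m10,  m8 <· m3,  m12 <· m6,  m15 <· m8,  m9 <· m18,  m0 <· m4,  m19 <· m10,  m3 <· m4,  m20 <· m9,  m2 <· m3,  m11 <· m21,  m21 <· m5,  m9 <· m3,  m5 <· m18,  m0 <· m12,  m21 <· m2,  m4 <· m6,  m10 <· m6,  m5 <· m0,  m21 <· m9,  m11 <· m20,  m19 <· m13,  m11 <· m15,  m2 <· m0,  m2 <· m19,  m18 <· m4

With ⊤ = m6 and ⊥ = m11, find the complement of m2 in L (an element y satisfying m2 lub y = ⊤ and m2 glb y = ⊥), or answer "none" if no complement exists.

For every candidate y, either m2 ∨ y ≠ m6 or m2 ∧ y ≠ m11; no complement exists.

none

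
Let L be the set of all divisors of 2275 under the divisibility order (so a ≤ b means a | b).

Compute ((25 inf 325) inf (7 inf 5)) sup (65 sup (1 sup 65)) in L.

65

25 ∧ 325 = 25
7 ∧ 5 = 1
25 ∧ 1 = 1
1 ∨ 65 = 65
65 ∨ 65 = 65
1 ∨ 65 = 65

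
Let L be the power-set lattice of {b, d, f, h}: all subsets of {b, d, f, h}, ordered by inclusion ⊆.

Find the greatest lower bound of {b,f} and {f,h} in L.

{f}

Under ⊆, meet is intersection: {b,f} ∩ {f,h} = {f}.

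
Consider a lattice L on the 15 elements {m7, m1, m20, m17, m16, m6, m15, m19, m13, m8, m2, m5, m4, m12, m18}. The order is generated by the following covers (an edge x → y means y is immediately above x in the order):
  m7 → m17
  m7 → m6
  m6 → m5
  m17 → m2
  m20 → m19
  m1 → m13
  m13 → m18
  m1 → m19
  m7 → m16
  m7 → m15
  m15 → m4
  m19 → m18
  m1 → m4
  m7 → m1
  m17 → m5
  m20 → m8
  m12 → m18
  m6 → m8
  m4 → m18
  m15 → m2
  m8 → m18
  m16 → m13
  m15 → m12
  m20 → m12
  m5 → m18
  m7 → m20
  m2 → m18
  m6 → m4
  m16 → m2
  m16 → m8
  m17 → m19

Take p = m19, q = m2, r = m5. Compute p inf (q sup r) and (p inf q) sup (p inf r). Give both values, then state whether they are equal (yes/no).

m19; m17; no

q sup r = m18, so p inf (q sup r) = m19 inf m18 = m19.
p inf q = m17 and p inf r = m17, so (p inf q) sup (p inf r) = m17 sup m17 = m17.
Equal: no.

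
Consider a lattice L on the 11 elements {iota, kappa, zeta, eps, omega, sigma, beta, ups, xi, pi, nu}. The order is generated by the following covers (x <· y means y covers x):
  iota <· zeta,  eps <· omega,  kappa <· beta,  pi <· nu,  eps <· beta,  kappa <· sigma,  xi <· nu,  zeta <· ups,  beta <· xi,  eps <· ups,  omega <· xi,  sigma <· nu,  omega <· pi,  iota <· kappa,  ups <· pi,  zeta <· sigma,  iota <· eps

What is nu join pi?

nu

Common upper bounds of {nu, pi}: nu.
The least among these is nu.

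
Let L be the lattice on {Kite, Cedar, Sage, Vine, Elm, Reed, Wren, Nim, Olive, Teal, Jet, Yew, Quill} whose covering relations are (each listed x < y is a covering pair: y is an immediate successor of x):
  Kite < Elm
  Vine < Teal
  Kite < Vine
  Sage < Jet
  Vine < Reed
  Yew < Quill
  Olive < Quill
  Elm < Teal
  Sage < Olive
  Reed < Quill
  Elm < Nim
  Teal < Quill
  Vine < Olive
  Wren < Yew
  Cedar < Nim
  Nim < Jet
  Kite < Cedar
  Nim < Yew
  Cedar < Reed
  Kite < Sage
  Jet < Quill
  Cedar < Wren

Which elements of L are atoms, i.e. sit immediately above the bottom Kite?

The atoms are exactly the elements that cover Kite: Cedar, Elm, Sage, Vine.

Cedar, Elm, Sage, Vine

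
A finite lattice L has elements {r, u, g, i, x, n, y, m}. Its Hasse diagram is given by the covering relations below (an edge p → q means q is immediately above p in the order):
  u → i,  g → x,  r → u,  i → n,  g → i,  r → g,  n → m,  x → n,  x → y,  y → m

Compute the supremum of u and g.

i

Common upper bounds of {u, g}: i, m, n.
The least among these is i.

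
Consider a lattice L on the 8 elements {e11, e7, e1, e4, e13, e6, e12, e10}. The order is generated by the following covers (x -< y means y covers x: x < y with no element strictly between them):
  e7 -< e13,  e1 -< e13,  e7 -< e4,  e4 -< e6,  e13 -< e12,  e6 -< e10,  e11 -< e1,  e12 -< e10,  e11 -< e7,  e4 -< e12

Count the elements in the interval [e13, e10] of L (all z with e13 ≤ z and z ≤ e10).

The interval [e13, e10] = {e10, e12, e13}, which has 3 elements.

3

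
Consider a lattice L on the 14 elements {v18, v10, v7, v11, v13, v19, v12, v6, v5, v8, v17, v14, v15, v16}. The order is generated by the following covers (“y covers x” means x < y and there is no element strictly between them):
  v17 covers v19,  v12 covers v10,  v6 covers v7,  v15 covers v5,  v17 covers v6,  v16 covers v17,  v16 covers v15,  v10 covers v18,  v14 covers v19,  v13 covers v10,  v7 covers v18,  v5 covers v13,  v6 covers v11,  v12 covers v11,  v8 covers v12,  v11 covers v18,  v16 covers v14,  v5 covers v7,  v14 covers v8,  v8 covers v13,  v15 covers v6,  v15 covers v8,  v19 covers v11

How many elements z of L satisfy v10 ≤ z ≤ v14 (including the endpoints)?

The interval [v10, v14] = {v10, v12, v13, v14, v8}, which has 5 elements.

5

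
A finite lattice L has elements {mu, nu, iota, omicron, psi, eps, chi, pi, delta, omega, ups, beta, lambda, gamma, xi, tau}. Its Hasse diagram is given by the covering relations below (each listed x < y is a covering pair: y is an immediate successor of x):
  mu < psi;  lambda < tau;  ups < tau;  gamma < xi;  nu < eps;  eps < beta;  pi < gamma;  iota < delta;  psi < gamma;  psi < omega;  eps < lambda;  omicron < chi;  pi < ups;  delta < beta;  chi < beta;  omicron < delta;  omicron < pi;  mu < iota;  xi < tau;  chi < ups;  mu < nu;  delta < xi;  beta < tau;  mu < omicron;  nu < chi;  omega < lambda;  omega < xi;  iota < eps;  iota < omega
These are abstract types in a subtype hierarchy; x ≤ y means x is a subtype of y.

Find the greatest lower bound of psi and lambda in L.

psi

Common lower bounds of {psi, lambda}: mu, psi.
The greatest among these is psi.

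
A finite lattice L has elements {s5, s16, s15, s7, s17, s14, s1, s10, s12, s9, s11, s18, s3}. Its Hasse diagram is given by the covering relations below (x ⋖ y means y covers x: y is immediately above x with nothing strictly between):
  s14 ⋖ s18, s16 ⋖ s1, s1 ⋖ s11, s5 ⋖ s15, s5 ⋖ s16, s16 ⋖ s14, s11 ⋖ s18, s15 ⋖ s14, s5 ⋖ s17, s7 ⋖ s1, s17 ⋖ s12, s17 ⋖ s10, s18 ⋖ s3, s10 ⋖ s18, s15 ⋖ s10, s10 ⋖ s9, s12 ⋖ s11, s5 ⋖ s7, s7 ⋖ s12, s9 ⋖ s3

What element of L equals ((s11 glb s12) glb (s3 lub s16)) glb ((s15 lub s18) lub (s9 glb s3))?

s11 ∧ s12 = s12
s3 ∨ s16 = s3
s12 ∧ s3 = s12
s15 ∨ s18 = s18
s9 ∧ s3 = s9
s18 ∨ s9 = s3
s12 ∧ s3 = s12

s12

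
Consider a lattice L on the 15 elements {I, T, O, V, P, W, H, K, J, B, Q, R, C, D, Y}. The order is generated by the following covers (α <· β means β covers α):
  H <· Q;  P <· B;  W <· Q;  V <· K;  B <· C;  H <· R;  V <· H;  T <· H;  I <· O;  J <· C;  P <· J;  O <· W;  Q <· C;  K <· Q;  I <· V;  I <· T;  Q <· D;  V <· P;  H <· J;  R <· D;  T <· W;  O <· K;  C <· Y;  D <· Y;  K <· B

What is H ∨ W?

Q

Common upper bounds of {H, W}: C, D, Q, Y.
The least among these is Q.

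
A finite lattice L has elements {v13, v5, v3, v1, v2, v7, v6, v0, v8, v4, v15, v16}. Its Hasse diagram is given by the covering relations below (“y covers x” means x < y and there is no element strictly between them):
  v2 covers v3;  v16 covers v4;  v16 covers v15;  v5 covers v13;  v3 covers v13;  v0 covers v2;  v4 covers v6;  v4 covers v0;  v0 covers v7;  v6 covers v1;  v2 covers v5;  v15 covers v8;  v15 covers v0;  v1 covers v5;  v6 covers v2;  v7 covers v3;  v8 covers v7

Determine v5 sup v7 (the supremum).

v0

Common upper bounds of {v5, v7}: v0, v15, v16, v4.
The least among these is v0.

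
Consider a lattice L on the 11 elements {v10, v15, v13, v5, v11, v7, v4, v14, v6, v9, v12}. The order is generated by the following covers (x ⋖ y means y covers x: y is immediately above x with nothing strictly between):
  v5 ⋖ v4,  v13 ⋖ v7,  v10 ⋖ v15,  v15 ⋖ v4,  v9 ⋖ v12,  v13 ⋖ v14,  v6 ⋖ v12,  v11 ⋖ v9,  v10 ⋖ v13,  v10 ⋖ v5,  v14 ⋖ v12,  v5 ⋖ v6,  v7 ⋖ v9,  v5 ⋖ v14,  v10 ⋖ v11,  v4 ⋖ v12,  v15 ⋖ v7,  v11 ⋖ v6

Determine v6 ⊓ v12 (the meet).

v6

Common lower bounds of {v6, v12}: v10, v11, v5, v6.
The greatest among these is v6.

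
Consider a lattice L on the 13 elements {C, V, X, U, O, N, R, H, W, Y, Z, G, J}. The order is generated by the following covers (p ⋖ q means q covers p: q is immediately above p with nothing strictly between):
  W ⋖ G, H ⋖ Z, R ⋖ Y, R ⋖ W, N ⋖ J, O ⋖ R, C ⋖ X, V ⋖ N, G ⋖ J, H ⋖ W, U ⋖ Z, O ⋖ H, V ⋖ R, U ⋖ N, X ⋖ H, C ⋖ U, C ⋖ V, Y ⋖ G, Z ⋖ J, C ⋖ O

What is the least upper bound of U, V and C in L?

Common upper bounds of {U, V, C}: J, N.
The least among these is N.

N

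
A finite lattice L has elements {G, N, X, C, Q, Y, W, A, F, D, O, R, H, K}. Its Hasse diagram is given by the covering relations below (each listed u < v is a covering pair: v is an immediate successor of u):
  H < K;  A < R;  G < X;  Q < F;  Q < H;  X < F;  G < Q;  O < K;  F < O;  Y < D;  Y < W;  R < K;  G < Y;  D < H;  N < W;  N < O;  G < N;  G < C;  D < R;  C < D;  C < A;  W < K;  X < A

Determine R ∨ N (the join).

Common upper bounds of {R, N}: K.
The least among these is K.

K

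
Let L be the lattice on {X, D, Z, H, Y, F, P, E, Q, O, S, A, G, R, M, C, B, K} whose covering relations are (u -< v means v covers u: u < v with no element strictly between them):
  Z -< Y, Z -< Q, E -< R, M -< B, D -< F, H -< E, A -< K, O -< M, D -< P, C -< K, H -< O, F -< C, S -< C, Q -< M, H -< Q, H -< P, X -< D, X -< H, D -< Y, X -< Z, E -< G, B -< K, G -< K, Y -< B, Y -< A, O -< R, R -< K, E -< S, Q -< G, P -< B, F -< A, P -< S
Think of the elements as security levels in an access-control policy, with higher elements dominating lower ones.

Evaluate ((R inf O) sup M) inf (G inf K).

R ∧ O = O
O ∨ M = M
G ∧ K = G
M ∧ G = Q

Q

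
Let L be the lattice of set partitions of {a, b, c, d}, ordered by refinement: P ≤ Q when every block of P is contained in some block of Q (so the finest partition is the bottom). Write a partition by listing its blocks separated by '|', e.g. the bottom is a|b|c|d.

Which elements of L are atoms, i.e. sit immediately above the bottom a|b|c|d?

The atoms are exactly the elements that cover a|b|c|d: ab|c|d, ac|b|d, ad|b|c, a|bc|d, a|bd|c, a|b|cd.

ab|c|d, ac|b|d, ad|b|c, a|bc|d, a|bd|c, a|b|cd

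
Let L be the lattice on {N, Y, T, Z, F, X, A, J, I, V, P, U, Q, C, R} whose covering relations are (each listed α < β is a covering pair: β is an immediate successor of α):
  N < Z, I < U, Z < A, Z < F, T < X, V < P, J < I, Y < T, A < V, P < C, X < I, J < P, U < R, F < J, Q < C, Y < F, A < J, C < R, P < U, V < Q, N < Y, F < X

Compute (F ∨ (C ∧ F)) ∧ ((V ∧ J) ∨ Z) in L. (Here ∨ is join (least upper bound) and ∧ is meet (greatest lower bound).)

Z

C ∧ F = F
F ∨ F = F
V ∧ J = A
A ∨ Z = A
F ∧ A = Z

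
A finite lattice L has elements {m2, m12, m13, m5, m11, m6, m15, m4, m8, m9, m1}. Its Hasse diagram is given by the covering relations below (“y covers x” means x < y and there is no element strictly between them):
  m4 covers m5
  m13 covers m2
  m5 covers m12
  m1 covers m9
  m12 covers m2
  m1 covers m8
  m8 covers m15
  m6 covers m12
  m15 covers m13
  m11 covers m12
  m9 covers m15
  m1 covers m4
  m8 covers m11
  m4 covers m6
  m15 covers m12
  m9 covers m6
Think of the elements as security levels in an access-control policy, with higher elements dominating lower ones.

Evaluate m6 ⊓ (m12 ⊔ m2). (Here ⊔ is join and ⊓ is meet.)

m12 ∨ m2 = m12
m6 ∧ m12 = m12

m12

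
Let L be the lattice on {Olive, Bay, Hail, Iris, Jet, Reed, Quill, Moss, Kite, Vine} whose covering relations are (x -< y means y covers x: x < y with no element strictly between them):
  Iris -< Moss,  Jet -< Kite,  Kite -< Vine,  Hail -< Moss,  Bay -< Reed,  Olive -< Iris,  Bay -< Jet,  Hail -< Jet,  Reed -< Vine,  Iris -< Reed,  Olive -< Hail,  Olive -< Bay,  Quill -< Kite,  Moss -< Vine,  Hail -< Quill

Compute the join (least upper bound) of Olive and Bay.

Common upper bounds of {Olive, Bay}: Bay, Jet, Kite, Reed, Vine.
The least among these is Bay.

Bay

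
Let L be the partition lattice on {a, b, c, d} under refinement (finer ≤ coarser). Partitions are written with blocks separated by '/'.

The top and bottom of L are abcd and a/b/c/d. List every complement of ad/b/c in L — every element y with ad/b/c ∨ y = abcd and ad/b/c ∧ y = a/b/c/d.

Need y with ad/b/c ∨ y = abcd and ad/b/c ∧ y = a/b/c/d.
Checking each element gives: a/bcd, ab/cd, abc/d, ac/bd.

a/bcd, ab/cd, abc/d, ac/bd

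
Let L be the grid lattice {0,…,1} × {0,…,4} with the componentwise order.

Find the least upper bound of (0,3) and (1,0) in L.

(1,3)

In a product of chains, the join is componentwise max, giving (1,3).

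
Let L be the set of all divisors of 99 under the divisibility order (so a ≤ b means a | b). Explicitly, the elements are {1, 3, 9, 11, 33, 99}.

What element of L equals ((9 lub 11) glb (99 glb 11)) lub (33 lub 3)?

9 ∨ 11 = 99
99 ∧ 11 = 11
99 ∧ 11 = 11
33 ∨ 3 = 33
11 ∨ 33 = 33

33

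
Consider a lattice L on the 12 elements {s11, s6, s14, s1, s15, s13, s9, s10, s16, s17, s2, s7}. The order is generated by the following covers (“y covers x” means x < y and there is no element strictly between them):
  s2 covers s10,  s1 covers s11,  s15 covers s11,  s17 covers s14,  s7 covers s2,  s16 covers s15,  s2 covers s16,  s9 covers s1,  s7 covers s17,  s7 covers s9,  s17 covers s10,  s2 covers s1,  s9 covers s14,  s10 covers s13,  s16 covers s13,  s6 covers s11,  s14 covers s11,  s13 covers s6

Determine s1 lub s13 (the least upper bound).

Common upper bounds of {s1, s13}: s2, s7.
The least among these is s2.

s2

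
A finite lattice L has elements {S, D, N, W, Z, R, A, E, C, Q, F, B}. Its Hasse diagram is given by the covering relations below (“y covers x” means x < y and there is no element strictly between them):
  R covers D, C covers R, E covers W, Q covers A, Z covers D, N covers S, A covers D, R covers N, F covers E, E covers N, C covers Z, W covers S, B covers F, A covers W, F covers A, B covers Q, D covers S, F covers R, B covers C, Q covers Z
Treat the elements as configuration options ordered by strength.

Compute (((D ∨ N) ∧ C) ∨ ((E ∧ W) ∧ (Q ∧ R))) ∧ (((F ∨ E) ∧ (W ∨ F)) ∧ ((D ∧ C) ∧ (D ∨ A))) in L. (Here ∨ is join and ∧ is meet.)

D ∨ N = R
R ∧ C = R
E ∧ W = W
Q ∧ R = D
W ∧ D = S
R ∨ S = R
F ∨ E = F
W ∨ F = F
F ∧ F = F
D ∧ C = D
D ∨ A = A
D ∧ A = D
F ∧ D = D
R ∧ D = D

D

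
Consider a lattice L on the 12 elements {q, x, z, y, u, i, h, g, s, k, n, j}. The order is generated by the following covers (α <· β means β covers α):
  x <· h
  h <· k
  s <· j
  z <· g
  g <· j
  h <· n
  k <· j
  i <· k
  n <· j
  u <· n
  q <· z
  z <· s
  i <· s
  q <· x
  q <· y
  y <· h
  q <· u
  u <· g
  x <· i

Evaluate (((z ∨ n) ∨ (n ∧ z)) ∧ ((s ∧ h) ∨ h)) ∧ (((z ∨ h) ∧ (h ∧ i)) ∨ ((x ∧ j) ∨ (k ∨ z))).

z ∨ n = j
n ∧ z = q
j ∨ q = j
s ∧ h = x
x ∨ h = h
j ∧ h = h
z ∨ h = j
h ∧ i = x
j ∧ x = x
x ∧ j = x
k ∨ z = j
x ∨ j = j
x ∨ j = j
h ∧ j = h

h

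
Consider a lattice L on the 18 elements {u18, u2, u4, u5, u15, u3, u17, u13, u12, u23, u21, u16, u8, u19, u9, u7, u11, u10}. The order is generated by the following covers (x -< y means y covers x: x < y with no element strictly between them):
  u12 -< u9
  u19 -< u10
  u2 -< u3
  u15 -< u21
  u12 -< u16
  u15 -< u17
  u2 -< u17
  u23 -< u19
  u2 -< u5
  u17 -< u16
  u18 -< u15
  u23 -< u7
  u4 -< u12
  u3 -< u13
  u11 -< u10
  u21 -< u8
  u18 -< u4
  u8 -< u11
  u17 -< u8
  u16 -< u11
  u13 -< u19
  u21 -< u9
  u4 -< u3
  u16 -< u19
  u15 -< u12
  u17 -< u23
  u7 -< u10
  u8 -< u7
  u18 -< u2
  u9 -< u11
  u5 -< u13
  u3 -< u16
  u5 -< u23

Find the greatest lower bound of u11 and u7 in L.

u8

Common lower bounds of {u11, u7}: u15, u17, u18, u2, u21, u8.
The greatest among these is u8.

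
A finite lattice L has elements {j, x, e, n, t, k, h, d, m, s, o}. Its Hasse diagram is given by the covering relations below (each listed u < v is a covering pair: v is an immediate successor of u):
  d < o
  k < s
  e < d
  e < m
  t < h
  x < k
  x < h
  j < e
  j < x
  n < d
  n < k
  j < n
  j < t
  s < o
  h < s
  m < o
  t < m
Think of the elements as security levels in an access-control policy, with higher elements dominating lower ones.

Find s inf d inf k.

n

Common lower bounds of {s, d, k}: j, n.
The greatest among these is n.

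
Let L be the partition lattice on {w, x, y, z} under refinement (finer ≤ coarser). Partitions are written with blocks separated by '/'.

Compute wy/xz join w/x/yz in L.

wxyz

wy/xz ∨ w/x/yz = wxyz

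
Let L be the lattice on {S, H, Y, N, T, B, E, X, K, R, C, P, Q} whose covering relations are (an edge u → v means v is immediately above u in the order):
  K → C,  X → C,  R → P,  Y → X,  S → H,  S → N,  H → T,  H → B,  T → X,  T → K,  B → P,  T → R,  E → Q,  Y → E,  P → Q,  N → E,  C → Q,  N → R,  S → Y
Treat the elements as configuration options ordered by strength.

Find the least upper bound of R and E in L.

Common upper bounds of {R, E}: Q.
The least among these is Q.

Q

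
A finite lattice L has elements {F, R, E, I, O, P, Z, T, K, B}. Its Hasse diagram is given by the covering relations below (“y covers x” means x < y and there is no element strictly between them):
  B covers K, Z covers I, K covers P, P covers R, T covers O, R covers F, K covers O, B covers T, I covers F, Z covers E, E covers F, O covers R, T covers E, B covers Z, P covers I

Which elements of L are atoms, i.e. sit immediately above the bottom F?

The atoms are exactly the elements that cover F: E, I, R.

E, I, R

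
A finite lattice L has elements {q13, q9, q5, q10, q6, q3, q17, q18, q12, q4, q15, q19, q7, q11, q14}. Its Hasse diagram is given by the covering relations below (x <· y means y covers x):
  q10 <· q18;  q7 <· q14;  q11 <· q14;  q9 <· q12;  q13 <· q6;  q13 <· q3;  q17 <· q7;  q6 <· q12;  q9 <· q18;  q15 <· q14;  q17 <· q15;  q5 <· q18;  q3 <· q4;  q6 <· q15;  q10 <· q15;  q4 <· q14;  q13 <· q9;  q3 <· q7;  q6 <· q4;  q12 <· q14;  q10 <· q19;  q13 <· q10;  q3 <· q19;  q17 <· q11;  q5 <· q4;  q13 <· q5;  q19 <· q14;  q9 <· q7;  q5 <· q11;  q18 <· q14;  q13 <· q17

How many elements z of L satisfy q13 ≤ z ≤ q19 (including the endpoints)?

The interval [q13, q19] = {q10, q13, q19, q3}, which has 4 elements.

4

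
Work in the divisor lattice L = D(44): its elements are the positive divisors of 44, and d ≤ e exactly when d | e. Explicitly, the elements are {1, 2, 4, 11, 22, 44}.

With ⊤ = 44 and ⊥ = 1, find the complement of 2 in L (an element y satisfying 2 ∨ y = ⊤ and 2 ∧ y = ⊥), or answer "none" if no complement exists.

For every candidate y, either 2 ∨ y ≠ 44 or 2 ∧ y ≠ 1; no complement exists.

none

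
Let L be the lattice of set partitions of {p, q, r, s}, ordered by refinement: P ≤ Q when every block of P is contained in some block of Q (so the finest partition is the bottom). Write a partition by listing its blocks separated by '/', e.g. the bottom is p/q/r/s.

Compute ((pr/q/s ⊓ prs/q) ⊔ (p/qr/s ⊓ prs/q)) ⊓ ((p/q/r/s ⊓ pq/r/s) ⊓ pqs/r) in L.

pr/q/s ∧ prs/q = pr/q/s
p/qr/s ∧ prs/q = p/q/r/s
pr/q/s ∨ p/q/r/s = pr/q/s
p/q/r/s ∧ pq/r/s = p/q/r/s
p/q/r/s ∧ pqs/r = p/q/r/s
pr/q/s ∧ p/q/r/s = p/q/r/s

p/q/r/s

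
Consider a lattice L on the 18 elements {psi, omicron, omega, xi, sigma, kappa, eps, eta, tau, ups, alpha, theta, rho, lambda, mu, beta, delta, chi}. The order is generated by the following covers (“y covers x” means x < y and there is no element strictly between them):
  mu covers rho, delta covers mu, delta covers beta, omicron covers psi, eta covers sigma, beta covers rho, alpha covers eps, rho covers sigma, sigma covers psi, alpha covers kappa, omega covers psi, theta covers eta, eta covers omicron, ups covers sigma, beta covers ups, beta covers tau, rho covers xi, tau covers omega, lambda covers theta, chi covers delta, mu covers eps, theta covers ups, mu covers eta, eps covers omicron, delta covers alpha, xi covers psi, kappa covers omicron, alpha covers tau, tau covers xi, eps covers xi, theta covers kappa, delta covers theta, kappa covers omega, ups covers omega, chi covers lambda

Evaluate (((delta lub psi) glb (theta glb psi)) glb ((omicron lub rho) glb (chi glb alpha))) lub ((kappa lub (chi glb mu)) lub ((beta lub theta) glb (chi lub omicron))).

delta

delta ∨ psi = delta
theta ∧ psi = psi
delta ∧ psi = psi
omicron ∨ rho = mu
chi ∧ alpha = alpha
mu ∧ alpha = eps
psi ∧ eps = psi
chi ∧ mu = mu
kappa ∨ mu = delta
beta ∨ theta = delta
chi ∨ omicron = chi
delta ∧ chi = delta
delta ∨ delta = delta
psi ∨ delta = delta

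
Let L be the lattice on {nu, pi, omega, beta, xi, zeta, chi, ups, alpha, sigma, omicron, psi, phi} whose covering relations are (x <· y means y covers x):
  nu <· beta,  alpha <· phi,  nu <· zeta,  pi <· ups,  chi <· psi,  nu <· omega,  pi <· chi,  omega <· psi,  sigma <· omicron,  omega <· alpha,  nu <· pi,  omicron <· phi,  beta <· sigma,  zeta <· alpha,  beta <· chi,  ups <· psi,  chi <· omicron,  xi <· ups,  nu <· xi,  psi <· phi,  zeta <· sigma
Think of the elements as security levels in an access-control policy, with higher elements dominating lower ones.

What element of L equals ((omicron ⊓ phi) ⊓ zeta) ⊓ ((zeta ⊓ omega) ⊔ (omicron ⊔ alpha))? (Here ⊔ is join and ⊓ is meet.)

omicron ∧ phi = omicron
omicron ∧ zeta = zeta
zeta ∧ omega = nu
omicron ∨ alpha = phi
nu ∨ phi = phi
zeta ∧ phi = zeta

zeta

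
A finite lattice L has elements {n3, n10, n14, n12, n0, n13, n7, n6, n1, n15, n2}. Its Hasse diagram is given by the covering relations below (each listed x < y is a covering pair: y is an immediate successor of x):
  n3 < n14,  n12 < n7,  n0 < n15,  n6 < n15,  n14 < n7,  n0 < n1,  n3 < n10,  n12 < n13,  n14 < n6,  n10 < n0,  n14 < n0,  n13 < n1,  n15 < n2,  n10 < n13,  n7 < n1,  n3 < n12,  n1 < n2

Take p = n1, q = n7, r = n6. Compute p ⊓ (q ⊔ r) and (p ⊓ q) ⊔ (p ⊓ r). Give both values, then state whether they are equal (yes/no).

q ⊔ r = n2, so p ⊓ (q ⊔ r) = n1 ⊓ n2 = n1.
p ⊓ q = n7 and p ⊓ r = n14, so (p ⊓ q) ⊔ (p ⊓ r) = n7 ⊔ n14 = n7.
Equal: no.

n1; n7; no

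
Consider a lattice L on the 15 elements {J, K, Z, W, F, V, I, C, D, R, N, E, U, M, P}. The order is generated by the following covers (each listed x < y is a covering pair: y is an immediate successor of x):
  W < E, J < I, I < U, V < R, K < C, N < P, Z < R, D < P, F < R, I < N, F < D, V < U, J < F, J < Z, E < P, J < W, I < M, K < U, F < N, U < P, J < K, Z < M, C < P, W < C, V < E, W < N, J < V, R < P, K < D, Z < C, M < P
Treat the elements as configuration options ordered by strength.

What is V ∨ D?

Common upper bounds of {V, D}: P.
The least among these is P.

P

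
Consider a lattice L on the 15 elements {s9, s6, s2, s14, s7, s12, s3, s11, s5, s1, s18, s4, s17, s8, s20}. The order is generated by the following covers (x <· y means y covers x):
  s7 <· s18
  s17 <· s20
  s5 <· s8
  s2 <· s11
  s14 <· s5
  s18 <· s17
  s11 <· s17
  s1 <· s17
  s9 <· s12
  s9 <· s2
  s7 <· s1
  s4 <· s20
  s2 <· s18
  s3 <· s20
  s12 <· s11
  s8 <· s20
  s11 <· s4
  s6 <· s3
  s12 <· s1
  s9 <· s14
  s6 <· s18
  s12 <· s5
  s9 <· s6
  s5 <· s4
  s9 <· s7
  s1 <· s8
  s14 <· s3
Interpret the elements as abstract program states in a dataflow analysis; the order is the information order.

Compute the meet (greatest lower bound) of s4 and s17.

s11

Common lower bounds of {s4, s17}: s11, s12, s2, s9.
The greatest among these is s11.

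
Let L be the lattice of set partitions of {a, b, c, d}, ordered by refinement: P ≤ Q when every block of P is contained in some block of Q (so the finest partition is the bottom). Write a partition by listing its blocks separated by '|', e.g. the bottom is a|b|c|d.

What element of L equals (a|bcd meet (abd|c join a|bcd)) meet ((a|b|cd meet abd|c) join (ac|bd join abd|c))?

a|bcd

abd|c ∨ a|bcd = abcd
a|bcd ∧ abcd = a|bcd
a|b|cd ∧ abd|c = a|b|c|d
ac|bd ∨ abd|c = abcd
a|b|c|d ∨ abcd = abcd
a|bcd ∧ abcd = a|bcd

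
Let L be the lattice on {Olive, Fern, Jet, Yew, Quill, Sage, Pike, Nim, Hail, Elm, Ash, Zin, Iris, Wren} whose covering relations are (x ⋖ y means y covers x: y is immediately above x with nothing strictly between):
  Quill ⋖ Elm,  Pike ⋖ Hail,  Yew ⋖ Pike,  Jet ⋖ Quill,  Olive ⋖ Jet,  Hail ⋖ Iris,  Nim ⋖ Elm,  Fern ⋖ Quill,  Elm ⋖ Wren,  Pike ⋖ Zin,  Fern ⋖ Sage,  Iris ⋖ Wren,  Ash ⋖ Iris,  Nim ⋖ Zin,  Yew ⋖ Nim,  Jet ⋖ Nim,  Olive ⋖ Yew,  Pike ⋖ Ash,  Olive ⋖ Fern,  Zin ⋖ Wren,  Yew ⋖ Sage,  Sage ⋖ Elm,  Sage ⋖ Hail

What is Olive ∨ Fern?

Common upper bounds of {Olive, Fern}: Elm, Fern, Hail, Iris, Quill, Sage, Wren.
The least among these is Fern.

Fern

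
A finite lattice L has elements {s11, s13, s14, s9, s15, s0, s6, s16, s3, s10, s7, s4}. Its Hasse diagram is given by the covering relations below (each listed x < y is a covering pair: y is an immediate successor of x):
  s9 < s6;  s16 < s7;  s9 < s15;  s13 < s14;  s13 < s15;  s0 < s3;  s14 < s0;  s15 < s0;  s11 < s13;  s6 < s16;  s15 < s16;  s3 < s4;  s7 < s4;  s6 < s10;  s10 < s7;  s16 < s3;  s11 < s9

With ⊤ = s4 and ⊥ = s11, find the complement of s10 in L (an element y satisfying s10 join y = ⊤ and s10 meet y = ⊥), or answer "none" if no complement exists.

s14

Need y with s10 ∨ y = s4 and s10 ∧ y = s11.
Checking each element gives: s14.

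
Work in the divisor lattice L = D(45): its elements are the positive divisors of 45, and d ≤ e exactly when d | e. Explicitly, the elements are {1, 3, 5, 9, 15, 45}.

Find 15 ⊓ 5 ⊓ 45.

In the divisibility order, the meet is the greatest common divisor: gcd(15, 5, 45) = 5.

5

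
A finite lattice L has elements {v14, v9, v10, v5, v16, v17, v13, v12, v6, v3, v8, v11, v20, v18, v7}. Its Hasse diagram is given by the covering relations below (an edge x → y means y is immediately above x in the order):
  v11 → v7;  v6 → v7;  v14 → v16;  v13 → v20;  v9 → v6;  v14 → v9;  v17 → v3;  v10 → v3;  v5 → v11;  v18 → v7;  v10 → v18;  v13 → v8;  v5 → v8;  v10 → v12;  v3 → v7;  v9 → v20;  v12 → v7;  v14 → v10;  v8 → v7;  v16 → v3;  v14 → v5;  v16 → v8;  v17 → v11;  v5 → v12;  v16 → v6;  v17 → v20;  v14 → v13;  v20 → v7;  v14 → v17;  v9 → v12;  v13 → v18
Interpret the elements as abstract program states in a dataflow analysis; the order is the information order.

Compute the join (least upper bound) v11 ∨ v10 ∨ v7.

v7

Common upper bounds of {v11, v10, v7}: v7.
The least among these is v7.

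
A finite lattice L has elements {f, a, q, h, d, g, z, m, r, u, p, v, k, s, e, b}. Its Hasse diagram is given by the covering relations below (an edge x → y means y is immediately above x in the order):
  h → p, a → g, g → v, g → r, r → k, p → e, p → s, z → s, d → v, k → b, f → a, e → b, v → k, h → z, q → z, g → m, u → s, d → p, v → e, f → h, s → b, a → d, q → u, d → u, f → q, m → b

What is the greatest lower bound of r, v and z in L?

f

Common lower bounds of {r, v, z}: f.
The greatest among these is f.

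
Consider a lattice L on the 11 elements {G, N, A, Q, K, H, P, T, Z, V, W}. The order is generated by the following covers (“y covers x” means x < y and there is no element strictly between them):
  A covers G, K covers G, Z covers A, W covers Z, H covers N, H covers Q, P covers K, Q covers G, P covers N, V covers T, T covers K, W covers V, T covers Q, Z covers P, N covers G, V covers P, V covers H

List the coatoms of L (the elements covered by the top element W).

The coatoms are exactly the elements covered by W: V, Z.

V, Z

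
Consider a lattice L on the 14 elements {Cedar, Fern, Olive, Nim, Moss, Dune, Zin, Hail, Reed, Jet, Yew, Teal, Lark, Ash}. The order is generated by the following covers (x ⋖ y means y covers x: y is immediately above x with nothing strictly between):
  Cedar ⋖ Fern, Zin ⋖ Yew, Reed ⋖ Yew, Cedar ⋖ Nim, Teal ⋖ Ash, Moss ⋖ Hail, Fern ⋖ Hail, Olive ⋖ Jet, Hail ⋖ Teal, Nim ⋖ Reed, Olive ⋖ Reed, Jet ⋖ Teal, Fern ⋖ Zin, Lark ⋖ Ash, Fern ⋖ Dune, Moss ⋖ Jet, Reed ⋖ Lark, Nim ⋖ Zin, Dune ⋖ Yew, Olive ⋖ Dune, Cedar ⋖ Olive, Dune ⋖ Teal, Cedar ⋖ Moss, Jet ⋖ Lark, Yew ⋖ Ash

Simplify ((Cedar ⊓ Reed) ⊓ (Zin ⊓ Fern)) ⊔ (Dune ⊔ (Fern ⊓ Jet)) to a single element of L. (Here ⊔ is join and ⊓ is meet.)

Cedar ∧ Reed = Cedar
Zin ∧ Fern = Fern
Cedar ∧ Fern = Cedar
Fern ∧ Jet = Cedar
Dune ∨ Cedar = Dune
Cedar ∨ Dune = Dune

Dune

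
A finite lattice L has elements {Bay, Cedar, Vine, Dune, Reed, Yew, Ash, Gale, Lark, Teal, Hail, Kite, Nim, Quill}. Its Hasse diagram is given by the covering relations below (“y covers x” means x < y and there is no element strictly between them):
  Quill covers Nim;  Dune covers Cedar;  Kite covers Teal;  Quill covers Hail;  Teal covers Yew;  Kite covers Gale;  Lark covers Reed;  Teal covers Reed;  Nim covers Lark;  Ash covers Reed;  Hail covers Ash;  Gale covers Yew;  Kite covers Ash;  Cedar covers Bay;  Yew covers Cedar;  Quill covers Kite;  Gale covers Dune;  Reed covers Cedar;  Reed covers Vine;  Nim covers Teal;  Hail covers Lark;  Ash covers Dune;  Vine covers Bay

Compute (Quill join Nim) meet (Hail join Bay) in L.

Quill ∨ Nim = Quill
Hail ∨ Bay = Hail
Quill ∧ Hail = Hail

Hail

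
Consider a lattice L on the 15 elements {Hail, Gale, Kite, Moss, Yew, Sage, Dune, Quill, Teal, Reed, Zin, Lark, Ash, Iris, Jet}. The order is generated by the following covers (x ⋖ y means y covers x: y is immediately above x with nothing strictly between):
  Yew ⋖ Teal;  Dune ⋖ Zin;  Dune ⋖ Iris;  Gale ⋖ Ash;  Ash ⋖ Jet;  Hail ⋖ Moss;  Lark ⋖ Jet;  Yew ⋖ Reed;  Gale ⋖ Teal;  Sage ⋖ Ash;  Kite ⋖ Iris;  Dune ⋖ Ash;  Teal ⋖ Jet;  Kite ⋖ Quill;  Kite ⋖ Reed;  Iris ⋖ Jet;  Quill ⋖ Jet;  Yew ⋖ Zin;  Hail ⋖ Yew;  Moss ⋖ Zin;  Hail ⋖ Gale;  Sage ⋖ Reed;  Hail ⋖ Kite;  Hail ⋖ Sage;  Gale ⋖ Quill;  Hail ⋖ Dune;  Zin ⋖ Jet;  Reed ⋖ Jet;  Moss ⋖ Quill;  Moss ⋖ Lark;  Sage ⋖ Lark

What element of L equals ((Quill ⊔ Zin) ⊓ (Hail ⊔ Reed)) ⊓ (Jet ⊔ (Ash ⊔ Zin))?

Reed

Quill ∨ Zin = Jet
Hail ∨ Reed = Reed
Jet ∧ Reed = Reed
Ash ∨ Zin = Jet
Jet ∨ Jet = Jet
Reed ∧ Jet = Reed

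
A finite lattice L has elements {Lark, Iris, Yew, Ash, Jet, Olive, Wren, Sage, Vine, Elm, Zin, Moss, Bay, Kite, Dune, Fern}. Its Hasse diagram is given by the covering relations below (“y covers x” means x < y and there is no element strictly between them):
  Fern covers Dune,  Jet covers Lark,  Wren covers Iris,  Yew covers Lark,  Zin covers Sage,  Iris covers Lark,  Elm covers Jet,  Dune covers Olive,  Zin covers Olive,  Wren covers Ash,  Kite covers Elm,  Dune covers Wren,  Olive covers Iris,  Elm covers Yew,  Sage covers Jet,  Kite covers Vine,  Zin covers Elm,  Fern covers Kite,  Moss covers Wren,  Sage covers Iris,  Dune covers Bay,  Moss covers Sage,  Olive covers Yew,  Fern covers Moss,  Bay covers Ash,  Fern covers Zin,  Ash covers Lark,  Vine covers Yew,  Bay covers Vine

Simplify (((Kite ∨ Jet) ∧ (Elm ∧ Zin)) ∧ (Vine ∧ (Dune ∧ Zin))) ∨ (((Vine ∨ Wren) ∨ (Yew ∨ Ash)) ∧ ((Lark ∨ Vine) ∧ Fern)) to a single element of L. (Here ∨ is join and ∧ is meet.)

Kite ∨ Jet = Kite
Elm ∧ Zin = Elm
Kite ∧ Elm = Elm
Dune ∧ Zin = Olive
Vine ∧ Olive = Yew
Elm ∧ Yew = Yew
Vine ∨ Wren = Dune
Yew ∨ Ash = Bay
Dune ∨ Bay = Dune
Lark ∨ Vine = Vine
Vine ∧ Fern = Vine
Dune ∧ Vine = Vine
Yew ∨ Vine = Vine

Vine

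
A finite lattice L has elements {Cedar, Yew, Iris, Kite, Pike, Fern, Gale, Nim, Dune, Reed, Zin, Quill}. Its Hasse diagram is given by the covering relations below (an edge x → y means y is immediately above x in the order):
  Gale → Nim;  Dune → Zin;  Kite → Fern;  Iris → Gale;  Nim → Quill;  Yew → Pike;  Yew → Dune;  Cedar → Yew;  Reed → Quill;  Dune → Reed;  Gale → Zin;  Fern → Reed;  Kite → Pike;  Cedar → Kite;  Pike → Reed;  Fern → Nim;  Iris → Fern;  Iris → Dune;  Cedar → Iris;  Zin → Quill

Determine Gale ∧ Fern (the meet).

Common lower bounds of {Gale, Fern}: Cedar, Iris.
The greatest among these is Iris.

Iris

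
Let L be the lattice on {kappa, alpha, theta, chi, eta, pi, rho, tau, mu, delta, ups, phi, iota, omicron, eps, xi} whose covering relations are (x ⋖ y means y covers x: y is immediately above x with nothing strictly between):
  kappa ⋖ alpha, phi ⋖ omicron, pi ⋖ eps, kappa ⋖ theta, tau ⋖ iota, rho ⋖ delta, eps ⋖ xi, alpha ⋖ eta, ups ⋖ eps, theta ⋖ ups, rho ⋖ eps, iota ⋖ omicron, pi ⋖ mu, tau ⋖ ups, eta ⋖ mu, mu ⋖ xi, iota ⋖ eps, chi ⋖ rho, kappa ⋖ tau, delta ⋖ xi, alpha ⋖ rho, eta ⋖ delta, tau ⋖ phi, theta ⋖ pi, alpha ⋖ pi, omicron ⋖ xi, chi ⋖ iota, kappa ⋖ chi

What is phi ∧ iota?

Common lower bounds of {phi, iota}: kappa, tau.
The greatest among these is tau.

tau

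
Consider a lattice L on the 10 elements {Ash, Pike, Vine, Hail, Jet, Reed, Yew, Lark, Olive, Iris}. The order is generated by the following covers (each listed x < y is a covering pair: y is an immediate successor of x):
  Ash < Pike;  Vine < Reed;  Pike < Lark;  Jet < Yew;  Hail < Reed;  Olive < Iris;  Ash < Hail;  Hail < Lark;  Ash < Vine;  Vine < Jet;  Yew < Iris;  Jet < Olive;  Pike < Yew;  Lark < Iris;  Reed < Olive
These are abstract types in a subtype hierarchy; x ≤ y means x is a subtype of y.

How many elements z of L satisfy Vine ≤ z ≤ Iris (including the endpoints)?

The interval [Vine, Iris] = {Iris, Jet, Olive, Reed, Vine, Yew}, which has 6 elements.

6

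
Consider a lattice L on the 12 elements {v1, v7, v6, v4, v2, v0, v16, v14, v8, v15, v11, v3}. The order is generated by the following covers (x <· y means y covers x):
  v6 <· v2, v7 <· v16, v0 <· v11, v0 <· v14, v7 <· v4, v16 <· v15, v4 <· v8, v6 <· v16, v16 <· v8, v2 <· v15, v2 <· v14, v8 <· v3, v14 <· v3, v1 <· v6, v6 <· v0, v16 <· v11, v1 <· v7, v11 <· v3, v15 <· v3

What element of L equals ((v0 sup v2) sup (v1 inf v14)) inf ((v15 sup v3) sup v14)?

v0 ∨ v2 = v14
v1 ∧ v14 = v1
v14 ∨ v1 = v14
v15 ∨ v3 = v3
v3 ∨ v14 = v3
v14 ∧ v3 = v14

v14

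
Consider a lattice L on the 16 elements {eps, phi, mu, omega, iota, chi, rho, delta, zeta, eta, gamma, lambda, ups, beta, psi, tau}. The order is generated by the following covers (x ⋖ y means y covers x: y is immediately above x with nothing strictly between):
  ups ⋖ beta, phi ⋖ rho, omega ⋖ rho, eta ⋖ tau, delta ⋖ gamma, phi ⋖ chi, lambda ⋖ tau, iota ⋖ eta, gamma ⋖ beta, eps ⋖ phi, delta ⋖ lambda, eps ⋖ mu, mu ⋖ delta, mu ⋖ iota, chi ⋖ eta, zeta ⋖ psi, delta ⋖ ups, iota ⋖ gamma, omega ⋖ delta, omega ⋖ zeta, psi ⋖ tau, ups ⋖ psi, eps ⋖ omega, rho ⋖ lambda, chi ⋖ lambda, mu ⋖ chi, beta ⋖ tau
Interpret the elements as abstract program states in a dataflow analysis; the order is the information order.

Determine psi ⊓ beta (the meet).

Common lower bounds of {psi, beta}: delta, eps, mu, omega, ups.
The greatest among these is ups.

ups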